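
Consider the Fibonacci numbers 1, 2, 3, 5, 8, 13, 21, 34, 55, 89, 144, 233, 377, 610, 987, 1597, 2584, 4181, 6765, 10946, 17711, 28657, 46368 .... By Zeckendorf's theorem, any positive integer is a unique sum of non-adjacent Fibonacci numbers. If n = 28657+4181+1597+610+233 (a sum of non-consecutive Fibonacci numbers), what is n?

35278

28657+4181+1597+610+233 = 35278.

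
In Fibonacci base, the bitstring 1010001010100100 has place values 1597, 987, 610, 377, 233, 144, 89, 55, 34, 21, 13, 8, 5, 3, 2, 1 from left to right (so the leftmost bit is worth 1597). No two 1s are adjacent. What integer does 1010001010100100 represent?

2346

Summing the place values of the 1 bits: 1597 + 610 + 89 + 34 + 13 + 3 = 2346.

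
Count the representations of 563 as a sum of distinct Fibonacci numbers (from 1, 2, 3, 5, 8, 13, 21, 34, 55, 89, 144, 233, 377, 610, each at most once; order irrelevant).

Each representation comes from the Zeckendorf form by replacing some F_k with F_{k−1} + F_{k−2} where possible.
563 = 377+144+34+8 = 377+144+34+5+3 = 377+144+21+13+8 = … (15 more), for 18 in all.

18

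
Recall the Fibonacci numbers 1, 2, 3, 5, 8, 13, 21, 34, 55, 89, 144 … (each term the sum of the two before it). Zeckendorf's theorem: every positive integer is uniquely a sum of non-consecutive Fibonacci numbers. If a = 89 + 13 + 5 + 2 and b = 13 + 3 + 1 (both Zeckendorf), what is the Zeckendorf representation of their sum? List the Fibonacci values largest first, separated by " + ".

The two numbers are 109 and 17, so their sum is 126.
Greedy algorithm:
subtract 89 from 126: 37 remains
subtract 34 from 37: 3 remains
subtract 3 from 3: 0 remains

89 + 34 + 3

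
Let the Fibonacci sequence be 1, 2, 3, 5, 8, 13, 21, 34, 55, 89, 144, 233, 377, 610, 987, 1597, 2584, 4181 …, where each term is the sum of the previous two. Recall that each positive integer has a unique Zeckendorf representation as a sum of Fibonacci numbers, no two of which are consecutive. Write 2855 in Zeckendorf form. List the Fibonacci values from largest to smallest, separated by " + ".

2855: greatest Fibonacci not exceeding it is 2584, leaving 271
271: greatest Fibonacci not exceeding it is 233, leaving 38
38: greatest Fibonacci not exceeding it is 34, leaving 4
4: greatest Fibonacci not exceeding it is 3, leaving 1
1: greatest Fibonacci not exceeding it is 1, leaving 0
So 2855 = 2584 + 233 + 34 + 3 + 1, with no two terms consecutive in the sequence.

2584 + 233 + 34 + 3 + 1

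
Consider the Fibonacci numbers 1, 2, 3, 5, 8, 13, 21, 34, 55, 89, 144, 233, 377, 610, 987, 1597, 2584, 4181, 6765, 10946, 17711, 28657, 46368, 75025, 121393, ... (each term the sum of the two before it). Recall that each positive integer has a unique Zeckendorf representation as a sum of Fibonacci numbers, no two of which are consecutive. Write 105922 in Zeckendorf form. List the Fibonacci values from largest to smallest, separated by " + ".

75025 + 28657 + 1597 + 610 + 21 + 8 + 3 + 1

Greedy algorithm:
take 75025 (≤ 105922); 105922 − 75025 = 30897
take 28657 (≤ 30897); 30897 − 28657 = 2240
take 1597 (≤ 2240); 2240 − 1597 = 643
take 610 (≤ 643); 643 − 610 = 33
take 21 (≤ 33); 33 − 21 = 12
take 8 (≤ 12); 12 − 8 = 4
take 3 (≤ 4); 4 − 3 = 1
take 1 (≤ 1); 1 − 1 = 0
So 105922 = 75025 + 28657 + 1597 + 610 + 21 + 8 + 3 + 1, with no two terms consecutive in the sequence.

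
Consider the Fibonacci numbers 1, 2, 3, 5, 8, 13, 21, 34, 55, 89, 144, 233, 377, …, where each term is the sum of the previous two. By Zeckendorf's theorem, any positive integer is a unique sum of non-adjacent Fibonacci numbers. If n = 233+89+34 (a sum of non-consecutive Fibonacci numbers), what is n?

233+89+34 = 356.

356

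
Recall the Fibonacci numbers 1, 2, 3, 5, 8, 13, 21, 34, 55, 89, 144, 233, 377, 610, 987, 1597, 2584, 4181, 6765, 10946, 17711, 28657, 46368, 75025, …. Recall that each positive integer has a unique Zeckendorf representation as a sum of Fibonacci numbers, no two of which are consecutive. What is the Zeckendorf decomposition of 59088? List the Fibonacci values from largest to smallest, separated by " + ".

Greedily peel off the largest Fibonacci term at each step:
46368 ≤ 59088 < 75025, so take 46368; remainder 12720
10946 ≤ 12720 < 17711, so take 10946; remainder 1774
1597 ≤ 1774 < 2584, so take 1597; remainder 177
144 ≤ 177 < 233, so take 144; remainder 33
21 ≤ 33 < 34, so take 21; remainder 12
8 ≤ 12 < 13, so take 8; remainder 4
3 ≤ 4 < 5, so take 3; remainder 1
1 ≤ 1 < 2, so take 1; remainder 0
So 59088 = 46368 + 10946 + 1597 + 144 + 21 + 8 + 3 + 1, with no two terms consecutive in the sequence.

46368 + 10946 + 1597 + 144 + 21 + 8 + 3 + 1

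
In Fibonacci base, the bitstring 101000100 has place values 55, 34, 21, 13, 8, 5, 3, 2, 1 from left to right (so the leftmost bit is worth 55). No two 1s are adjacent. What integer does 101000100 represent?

79

Summing the place values of the 1 bits: 55 + 21 + 3 = 79.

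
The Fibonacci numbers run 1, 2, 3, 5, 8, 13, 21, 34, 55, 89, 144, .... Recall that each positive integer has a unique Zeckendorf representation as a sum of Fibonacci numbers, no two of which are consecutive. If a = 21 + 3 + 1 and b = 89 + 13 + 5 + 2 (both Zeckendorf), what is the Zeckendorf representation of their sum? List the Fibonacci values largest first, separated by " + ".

89 + 34 + 8 + 3

The two numbers are 25 and 109, so their sum is 134.
Repeatedly subtract the largest Fibonacci number that fits:
89 ≤ 134 < 144, so take 89; remainder 45
34 ≤ 45 < 55, so take 34; remainder 11
8 ≤ 11 < 13, so take 8; remainder 3
3 ≤ 3 < 5, so take 3; remainder 0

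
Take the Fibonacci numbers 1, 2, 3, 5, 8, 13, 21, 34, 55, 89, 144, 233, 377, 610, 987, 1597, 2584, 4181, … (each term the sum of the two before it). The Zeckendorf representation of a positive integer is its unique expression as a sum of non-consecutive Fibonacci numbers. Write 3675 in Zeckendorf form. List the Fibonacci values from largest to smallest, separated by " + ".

Greedily peel off the largest Fibonacci term at each step:
subtract 2584 from 3675: 1091 remains
subtract 987 from 1091: 104 remains
subtract 89 from 104: 15 remains
subtract 13 from 15: 2 remains
subtract 2 from 2: 0 remains
So 3675 = 2584 + 987 + 89 + 13 + 2, with no two terms consecutive in the sequence.

2584 + 987 + 89 + 13 + 2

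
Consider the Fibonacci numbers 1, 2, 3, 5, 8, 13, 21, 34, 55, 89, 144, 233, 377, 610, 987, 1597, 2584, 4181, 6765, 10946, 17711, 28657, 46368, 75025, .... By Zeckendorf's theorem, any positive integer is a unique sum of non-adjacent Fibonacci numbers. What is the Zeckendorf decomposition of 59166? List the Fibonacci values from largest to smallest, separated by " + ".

Greedy algorithm:
subtract 46368 from 59166: 12798 remains
subtract 10946 from 12798: 1852 remains
subtract 1597 from 1852: 255 remains
subtract 233 from 255: 22 remains
subtract 21 from 22: 1 remains
subtract 1 from 1: 0 remains
So 59166 = 46368 + 10946 + 1597 + 233 + 21 + 1, with no two terms consecutive in the sequence.

46368 + 10946 + 1597 + 233 + 21 + 1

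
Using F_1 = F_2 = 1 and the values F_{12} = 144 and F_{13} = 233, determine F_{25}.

By F_{2k+1} = F_k² + F_{k+1}²: F_{25} = 144² + 233² = 20736 + 54289 = 75025.

75025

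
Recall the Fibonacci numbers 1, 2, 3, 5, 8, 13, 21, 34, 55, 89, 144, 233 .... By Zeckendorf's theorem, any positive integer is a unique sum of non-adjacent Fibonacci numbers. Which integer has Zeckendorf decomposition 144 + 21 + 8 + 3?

176

144 + 21 + 8 + 3 = 176.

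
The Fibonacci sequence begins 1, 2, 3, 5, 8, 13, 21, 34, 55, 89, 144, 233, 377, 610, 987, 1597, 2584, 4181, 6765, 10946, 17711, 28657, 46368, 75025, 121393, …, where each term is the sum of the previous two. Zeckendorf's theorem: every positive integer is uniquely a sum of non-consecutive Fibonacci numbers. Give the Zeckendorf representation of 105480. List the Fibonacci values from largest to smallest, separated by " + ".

75025 + 28657 + 1597 + 144 + 55 + 2

Repeatedly subtract the largest Fibonacci number that fits:
subtract 75025 from 105480: 30455 remains
subtract 28657 from 30455: 1798 remains
subtract 1597 from 1798: 201 remains
subtract 144 from 201: 57 remains
subtract 55 from 57: 2 remains
subtract 2 from 2: 0 remains
So 105480 = 75025 + 28657 + 1597 + 144 + 55 + 2, with no two terms consecutive in the sequence.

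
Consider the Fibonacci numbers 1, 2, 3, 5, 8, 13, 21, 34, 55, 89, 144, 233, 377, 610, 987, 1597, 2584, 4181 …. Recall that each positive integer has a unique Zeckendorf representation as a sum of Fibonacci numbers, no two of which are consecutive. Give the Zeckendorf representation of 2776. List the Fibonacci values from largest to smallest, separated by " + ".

subtract 2584 from 2776: 192 remains
subtract 144 from 192: 48 remains
subtract 34 from 48: 14 remains
subtract 13 from 14: 1 remains
subtract 1 from 1: 0 remains
So 2776 = 2584 + 144 + 34 + 13 + 1, with no two terms consecutive in the sequence.

2584 + 144 + 34 + 13 + 1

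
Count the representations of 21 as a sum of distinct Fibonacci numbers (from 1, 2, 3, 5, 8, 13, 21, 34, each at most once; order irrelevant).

4

Starting from the Zeckendorf form and repeatedly splitting a term F_k into F_{k−1} + F_{k−2} (when neither is already used) reaches every representation.
21 = 21 = 13+8 = 13+5+3 = 13+5+2+1 — 4 representations.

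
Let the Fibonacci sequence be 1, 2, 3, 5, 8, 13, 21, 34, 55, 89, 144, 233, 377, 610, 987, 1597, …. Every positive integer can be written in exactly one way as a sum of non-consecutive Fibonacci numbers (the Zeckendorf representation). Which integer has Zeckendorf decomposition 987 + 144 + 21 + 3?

1155

987 + 144 + 21 + 3 = 1155.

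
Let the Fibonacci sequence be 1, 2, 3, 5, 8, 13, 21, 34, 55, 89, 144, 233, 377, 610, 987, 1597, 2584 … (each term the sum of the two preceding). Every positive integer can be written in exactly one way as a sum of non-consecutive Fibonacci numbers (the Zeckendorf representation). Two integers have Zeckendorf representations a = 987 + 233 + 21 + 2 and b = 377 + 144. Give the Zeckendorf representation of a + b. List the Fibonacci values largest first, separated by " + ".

The two numbers are 1243 and 521, so their sum is 1764.
1597 ≤ 1764 < 2584, so take 1597; remainder 167
144 ≤ 167 < 233, so take 144; remainder 23
21 ≤ 23 < 34, so take 21; remainder 2
2 ≤ 2 < 3, so take 2; remainder 0

1597 + 144 + 21 + 2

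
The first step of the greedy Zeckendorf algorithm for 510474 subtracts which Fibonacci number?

317811 ≤ 510474 < 514229, so the largest Fibonacci number not exceeding 510474 is 317811.

317811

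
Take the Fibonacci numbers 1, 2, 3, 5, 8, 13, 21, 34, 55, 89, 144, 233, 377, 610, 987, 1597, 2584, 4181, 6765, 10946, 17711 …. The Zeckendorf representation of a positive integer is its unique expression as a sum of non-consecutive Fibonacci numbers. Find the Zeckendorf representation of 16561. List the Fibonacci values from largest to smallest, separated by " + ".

Greedily peel off the largest Fibonacci term at each step:
16561 − 10946 = 5615
5615 − 4181 = 1434
1434 − 987 = 447
447 − 377 = 70
70 − 55 = 15
15 − 13 = 2
2 − 2 = 0
So 16561 = 10946 + 4181 + 987 + 377 + 55 + 13 + 2, with no two terms consecutive in the sequence.

10946 + 4181 + 987 + 377 + 55 + 13 + 2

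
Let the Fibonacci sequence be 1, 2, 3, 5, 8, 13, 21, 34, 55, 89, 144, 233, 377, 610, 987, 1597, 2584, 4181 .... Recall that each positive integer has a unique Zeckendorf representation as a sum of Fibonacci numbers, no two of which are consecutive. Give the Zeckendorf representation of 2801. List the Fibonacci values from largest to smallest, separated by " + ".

2584 + 144 + 55 + 13 + 5

2801: greatest Fibonacci not exceeding it is 2584, leaving 217
217: greatest Fibonacci not exceeding it is 144, leaving 73
73: greatest Fibonacci not exceeding it is 55, leaving 18
18: greatest Fibonacci not exceeding it is 13, leaving 5
5: greatest Fibonacci not exceeding it is 5, leaving 0
So 2801 = 2584 + 144 + 55 + 13 + 5, with no two terms consecutive in the sequence.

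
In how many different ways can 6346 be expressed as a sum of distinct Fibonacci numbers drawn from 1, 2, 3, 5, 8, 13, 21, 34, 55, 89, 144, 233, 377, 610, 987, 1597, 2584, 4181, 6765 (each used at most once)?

6346 = 4181+1597+377+144+34+13 = 4181+1597+377+144+34+8+5 = 4181+1597+377+89+55+34+13 = 4181+1597+377+144+34+8+3+2 = … (41 more), for 45 in all.

45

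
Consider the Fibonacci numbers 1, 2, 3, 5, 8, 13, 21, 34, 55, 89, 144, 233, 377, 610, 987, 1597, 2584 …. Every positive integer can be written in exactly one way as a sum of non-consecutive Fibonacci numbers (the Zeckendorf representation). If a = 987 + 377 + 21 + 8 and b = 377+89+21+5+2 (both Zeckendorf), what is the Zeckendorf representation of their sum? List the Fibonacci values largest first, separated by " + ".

The two numbers are 1393 and 494, so their sum is 1887.
subtract 1597 from 1887: 290 remains
subtract 233 from 290: 57 remains
subtract 55 from 57: 2 remains
subtract 2 from 2: 0 remains

1597 + 233 + 55 + 2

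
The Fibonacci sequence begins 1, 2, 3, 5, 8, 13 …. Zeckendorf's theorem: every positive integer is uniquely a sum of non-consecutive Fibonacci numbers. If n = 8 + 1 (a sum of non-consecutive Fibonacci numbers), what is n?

9

8 + 1 = 9.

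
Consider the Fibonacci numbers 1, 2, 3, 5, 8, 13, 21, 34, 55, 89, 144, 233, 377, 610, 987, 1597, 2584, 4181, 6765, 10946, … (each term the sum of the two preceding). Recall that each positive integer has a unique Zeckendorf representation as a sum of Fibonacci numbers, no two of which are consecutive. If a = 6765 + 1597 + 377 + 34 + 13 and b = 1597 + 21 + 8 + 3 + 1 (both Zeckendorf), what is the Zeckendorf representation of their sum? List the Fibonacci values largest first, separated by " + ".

6765 + 2584 + 987 + 55 + 21 + 3 + 1

The two numbers are 8786 and 1630, so their sum is 10416.
largest Fibonacci ≤ 10416 is 6765; 10416 − 6765 = 3651
largest Fibonacci ≤ 3651 is 2584; 3651 − 2584 = 1067
largest Fibonacci ≤ 1067 is 987; 1067 − 987 = 80
largest Fibonacci ≤ 80 is 55; 80 − 55 = 25
largest Fibonacci ≤ 25 is 21; 25 − 21 = 4
largest Fibonacci ≤ 4 is 3; 4 − 3 = 1
largest Fibonacci ≤ 1 is 1; 1 − 1 = 0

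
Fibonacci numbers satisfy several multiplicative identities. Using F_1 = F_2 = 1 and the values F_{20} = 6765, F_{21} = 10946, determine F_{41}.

By the addition formula F_{m+n} = F_m F_{n+1} + F_{m−1} F_n with m=21, n=20: F_{41} = 10946·10946 + 6765·6765 = 119814916 + 45765225 = 165580141.

165580141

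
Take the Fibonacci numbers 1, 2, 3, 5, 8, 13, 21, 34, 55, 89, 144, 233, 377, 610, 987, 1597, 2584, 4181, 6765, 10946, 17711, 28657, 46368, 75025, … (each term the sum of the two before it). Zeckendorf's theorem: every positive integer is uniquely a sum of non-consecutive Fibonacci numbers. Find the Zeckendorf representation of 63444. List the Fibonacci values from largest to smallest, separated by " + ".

46368 + 10946 + 4181 + 1597 + 233 + 89 + 21 + 8 + 1

46368 ≤ 63444 < 75025, so take 46368; remainder 17076
10946 ≤ 17076 < 17711, so take 10946; remainder 6130
4181 ≤ 6130 < 6765, so take 4181; remainder 1949
1597 ≤ 1949 < 2584, so take 1597; remainder 352
233 ≤ 352 < 377, so take 233; remainder 119
89 ≤ 119 < 144, so take 89; remainder 30
21 ≤ 30 < 34, so take 21; remainder 9
8 ≤ 9 < 13, so take 8; remainder 1
1 ≤ 1 < 2, so take 1; remainder 0
So 63444 = 46368 + 10946 + 4181 + 1597 + 233 + 89 + 21 + 8 + 1, with no two terms consecutive in the sequence.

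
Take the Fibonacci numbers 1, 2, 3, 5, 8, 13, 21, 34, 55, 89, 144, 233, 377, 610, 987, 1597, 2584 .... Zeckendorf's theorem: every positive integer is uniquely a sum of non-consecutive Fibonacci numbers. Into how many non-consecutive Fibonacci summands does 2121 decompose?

Greedy algorithm:
subtract 1597 from 2121: 524 remains
subtract 377 from 524: 147 remains
subtract 144 from 147: 3 remains
subtract 3 from 3: 0 remains
2121 = 1597 + 377 + 144 + 3, which has 4 terms.

4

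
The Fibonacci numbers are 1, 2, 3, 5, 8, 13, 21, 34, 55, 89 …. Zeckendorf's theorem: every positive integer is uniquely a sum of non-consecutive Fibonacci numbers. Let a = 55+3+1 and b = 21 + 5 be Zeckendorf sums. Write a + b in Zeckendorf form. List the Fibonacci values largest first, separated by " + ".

55 + 21 + 8 + 1

The two numbers are 59 and 26, so their sum is 85.
55 ≤ 85 < 89, so take 55; remainder 30
21 ≤ 30 < 34, so take 21; remainder 9
8 ≤ 9 < 13, so take 8; remainder 1
1 ≤ 1 < 2, so take 1; remainder 0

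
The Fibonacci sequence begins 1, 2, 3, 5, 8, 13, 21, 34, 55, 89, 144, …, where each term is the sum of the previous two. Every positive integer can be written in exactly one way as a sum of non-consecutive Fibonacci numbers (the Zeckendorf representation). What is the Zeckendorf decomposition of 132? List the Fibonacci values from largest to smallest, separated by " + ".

largest Fibonacci ≤ 132 is 89; 132 − 89 = 43
largest Fibonacci ≤ 43 is 34; 43 − 34 = 9
largest Fibonacci ≤ 9 is 8; 9 − 8 = 1
largest Fibonacci ≤ 1 is 1; 1 − 1 = 0
So 132 = 89 + 34 + 8 + 1, with no two terms consecutive in the sequence.

89 + 34 + 8 + 1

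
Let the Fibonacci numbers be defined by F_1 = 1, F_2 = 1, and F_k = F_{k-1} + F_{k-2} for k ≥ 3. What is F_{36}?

14930352

Iterating the recurrence up to F_{29} = 514229 and F_{28} = 317811:
F_{30} = F_{29} + F_{28} = 514229 + 317811 = 832040
F_{31} = F_{30} + F_{29} = 832040 + 514229 = 1346269
F_{32} = F_{31} + F_{30} = 1346269 + 832040 = 2178309
F_{33} = F_{32} + F_{31} = 2178309 + 1346269 = 3524578
F_{34} = F_{33} + F_{32} = 3524578 + 2178309 = 5702887
F_{35} = F_{34} + F_{33} = 5702887 + 3524578 = 9227465
F_{36} = F_{35} + F_{34} = 9227465 + 5702887 = 14930352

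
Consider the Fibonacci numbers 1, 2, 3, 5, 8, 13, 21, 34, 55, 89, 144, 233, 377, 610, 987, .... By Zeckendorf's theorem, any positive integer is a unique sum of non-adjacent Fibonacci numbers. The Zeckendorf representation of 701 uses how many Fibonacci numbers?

take 610 (≤ 701); 701 − 610 = 91
take 89 (≤ 91); 91 − 89 = 2
take 2 (≤ 2); 2 − 2 = 0
701 = 610 + 89 + 2, which has 3 terms.

3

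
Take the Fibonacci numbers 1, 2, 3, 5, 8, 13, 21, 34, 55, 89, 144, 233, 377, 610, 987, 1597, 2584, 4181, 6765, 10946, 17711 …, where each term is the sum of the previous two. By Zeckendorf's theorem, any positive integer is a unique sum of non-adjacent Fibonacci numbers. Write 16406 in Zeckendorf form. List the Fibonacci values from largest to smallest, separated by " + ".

Greedily peel off the largest Fibonacci term at each step:
subtract 10946 from 16406: 5460 remains
subtract 4181 from 5460: 1279 remains
subtract 987 from 1279: 292 remains
subtract 233 from 292: 59 remains
subtract 55 from 59: 4 remains
subtract 3 from 4: 1 remains
subtract 1 from 1: 0 remains
So 16406 = 10946 + 4181 + 987 + 233 + 55 + 3 + 1, with no two terms consecutive in the sequence.

10946 + 4181 + 987 + 233 + 55 + 3 + 1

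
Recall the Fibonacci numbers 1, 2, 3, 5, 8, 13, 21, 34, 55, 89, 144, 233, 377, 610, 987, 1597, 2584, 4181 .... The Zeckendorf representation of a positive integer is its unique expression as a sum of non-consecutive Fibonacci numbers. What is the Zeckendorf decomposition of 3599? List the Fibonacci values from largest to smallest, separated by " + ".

2584 + 987 + 21 + 5 + 2

Repeatedly subtract the largest Fibonacci number that fits:
2584 ≤ 3599 < 4181, so take 2584; remainder 1015
987 ≤ 1015 < 1597, so take 987; remainder 28
21 ≤ 28 < 34, so take 21; remainder 7
5 ≤ 7 < 8, so take 5; remainder 2
2 ≤ 2 < 3, so take 2; remainder 0
So 3599 = 2584 + 987 + 21 + 5 + 2, with no two terms consecutive in the sequence.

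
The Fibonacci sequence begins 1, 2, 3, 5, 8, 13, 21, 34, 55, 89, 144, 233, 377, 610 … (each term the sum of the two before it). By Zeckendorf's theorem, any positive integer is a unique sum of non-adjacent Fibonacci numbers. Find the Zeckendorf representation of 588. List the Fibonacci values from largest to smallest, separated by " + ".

377 + 144 + 55 + 8 + 3 + 1

Repeatedly subtract the largest Fibonacci number that fits:
take 377 (≤ 588); 588 − 377 = 211
take 144 (≤ 211); 211 − 144 = 67
take 55 (≤ 67); 67 − 55 = 12
take 8 (≤ 12); 12 − 8 = 4
take 3 (≤ 4); 4 − 3 = 1
take 1 (≤ 1); 1 − 1 = 0
So 588 = 377 + 144 + 55 + 8 + 3 + 1, with no two terms consecutive in the sequence.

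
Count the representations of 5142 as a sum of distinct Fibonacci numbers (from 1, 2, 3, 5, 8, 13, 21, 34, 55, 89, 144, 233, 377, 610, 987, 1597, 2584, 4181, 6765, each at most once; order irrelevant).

Each representation comes from the Zeckendorf form by replacing some F_k with F_{k−1} + F_{k−2} where possible.
5142 = 4181+610+233+89+21+8 = 4181+610+233+89+21+5+3 = 4181+610+233+55+34+21+8 = … (42 more), for 45 in all.

45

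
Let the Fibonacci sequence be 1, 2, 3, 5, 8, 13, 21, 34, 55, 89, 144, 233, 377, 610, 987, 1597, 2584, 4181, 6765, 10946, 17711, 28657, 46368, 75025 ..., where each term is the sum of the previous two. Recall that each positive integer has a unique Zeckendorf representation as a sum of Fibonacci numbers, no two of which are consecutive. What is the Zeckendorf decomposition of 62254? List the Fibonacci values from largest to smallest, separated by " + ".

take 46368 (≤ 62254); 62254 − 46368 = 15886
take 10946 (≤ 15886); 15886 − 10946 = 4940
take 4181 (≤ 4940); 4940 − 4181 = 759
take 610 (≤ 759); 759 − 610 = 149
take 144 (≤ 149); 149 − 144 = 5
take 5 (≤ 5); 5 − 5 = 0
So 62254 = 46368 + 10946 + 4181 + 610 + 144 + 5, with no two terms consecutive in the sequence.

46368 + 10946 + 4181 + 610 + 144 + 5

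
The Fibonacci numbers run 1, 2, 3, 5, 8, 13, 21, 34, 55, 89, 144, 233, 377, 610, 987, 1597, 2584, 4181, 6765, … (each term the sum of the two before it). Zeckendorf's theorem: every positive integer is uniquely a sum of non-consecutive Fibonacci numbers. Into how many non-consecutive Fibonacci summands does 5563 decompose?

5

take 4181 (≤ 5563); 5563 − 4181 = 1382
take 987 (≤ 1382); 1382 − 987 = 395
take 377 (≤ 395); 395 − 377 = 18
take 13 (≤ 18); 18 − 13 = 5
take 5 (≤ 5); 5 − 5 = 0
5563 = 4181 + 987 + 377 + 13 + 5, which has 5 terms.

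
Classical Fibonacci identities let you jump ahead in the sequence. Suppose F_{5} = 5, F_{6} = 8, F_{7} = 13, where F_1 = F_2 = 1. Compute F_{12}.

144

By the addition formula F_{m+n} = F_m F_{n+1} + F_{m−1} F_n with m=6, n=6: F_{12} = 8·13 + 5·8 = 104 + 40 = 144.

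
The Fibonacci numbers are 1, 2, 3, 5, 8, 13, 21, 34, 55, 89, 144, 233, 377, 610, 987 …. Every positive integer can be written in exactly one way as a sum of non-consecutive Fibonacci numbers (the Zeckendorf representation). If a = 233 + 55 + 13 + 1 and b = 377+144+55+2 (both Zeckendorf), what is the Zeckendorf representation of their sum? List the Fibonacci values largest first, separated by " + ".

The two numbers are 302 and 578, so their sum is 880.
Greedy algorithm:
880: greatest Fibonacci not exceeding it is 610, leaving 270
270: greatest Fibonacci not exceeding it is 233, leaving 37
37: greatest Fibonacci not exceeding it is 34, leaving 3
3: greatest Fibonacci not exceeding it is 3, leaving 0

610 + 233 + 34 + 3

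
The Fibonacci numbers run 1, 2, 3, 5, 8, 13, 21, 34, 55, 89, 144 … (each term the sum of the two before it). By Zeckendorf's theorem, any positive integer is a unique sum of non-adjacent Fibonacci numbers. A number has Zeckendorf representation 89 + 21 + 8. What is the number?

118

89 + 21 + 8 = 118.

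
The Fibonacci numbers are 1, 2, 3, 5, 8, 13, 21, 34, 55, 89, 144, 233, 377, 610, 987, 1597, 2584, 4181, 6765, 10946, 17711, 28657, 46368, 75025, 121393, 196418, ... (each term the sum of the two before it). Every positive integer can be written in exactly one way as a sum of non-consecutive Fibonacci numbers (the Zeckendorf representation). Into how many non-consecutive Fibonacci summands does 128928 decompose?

6

Greedy algorithm:
121393 ≤ 128928 < 196418, so take 121393; remainder 7535
6765 ≤ 7535 < 10946, so take 6765; remainder 770
610 ≤ 770 < 987, so take 610; remainder 160
144 ≤ 160 < 233, so take 144; remainder 16
13 ≤ 16 < 21, so take 13; remainder 3
3 ≤ 3 < 5, so take 3; remainder 0
128928 = 121393 + 6765 + 610 + 144 + 13 + 3, which has 6 terms.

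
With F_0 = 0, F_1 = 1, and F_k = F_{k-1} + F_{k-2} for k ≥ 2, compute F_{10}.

55

Iterating the recurrence up to F_{6} = 8 and F_{5} = 5:
F_{7} = F_{6} + F_{5} = 8 + 5 = 13
F_{8} = F_{7} + F_{6} = 13 + 8 = 21
F_{9} = F_{8} + F_{7} = 21 + 13 = 34
F_{10} = F_{9} + F_{8} = 34 + 21 = 55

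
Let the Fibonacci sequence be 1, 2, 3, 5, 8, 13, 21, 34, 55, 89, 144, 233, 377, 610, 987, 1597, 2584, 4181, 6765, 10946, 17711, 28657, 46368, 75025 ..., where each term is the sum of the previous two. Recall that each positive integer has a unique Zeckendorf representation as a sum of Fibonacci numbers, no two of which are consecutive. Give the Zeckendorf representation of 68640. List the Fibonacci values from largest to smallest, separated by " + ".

Greedily peel off the largest Fibonacci term at each step:
68640: greatest Fibonacci not exceeding it is 46368, leaving 22272
22272: greatest Fibonacci not exceeding it is 17711, leaving 4561
4561: greatest Fibonacci not exceeding it is 4181, leaving 380
380: greatest Fibonacci not exceeding it is 377, leaving 3
3: greatest Fibonacci not exceeding it is 3, leaving 0
So 68640 = 46368 + 17711 + 4181 + 377 + 3, with no two terms consecutive in the sequence.

46368 + 17711 + 4181 + 377 + 3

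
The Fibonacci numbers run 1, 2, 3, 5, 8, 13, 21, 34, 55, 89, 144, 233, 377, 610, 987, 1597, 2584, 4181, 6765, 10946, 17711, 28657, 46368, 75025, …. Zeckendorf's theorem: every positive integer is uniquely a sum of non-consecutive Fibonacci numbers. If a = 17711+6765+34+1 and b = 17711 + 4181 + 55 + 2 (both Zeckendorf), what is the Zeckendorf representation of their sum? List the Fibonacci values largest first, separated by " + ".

46368 + 89 + 3

The two numbers are 24511 and 21949, so their sum is 46460.
Greedily peel off the largest Fibonacci term at each step:
subtract 46368 from 46460: 92 remains
subtract 89 from 92: 3 remains
subtract 3 from 3: 0 remains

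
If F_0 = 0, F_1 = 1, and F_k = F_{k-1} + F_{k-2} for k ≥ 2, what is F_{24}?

Iterating the recurrence up to F_{18} = 2584 and F_{17} = 1597:
F_{19} = F_{18} + F_{17} = 2584 + 1597 = 4181
F_{20} = F_{19} + F_{18} = 4181 + 2584 = 6765
F_{21} = F_{20} + F_{19} = 6765 + 4181 = 10946
F_{22} = F_{21} + F_{20} = 10946 + 6765 = 17711
F_{23} = F_{22} + F_{21} = 17711 + 10946 = 28657
F_{24} = F_{23} + F_{22} = 28657 + 17711 = 46368

46368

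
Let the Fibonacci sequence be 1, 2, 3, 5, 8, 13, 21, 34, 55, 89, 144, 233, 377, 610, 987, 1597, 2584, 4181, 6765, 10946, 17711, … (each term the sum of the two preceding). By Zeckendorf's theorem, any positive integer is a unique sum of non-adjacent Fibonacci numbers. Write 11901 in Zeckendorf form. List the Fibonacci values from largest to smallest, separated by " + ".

10946 + 610 + 233 + 89 + 21 + 2

subtract 10946 from 11901: 955 remains
subtract 610 from 955: 345 remains
subtract 233 from 345: 112 remains
subtract 89 from 112: 23 remains
subtract 21 from 23: 2 remains
subtract 2 from 2: 0 remains
So 11901 = 10946 + 610 + 233 + 89 + 21 + 2, with no two terms consecutive in the sequence.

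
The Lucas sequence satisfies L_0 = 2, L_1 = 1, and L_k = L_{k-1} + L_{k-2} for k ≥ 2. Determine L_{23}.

64079

Iterating the recurrence up to L_{18} = 5778 and L_{17} = 3571:
L_{19} = L_{18} + L_{17} = 5778 + 3571 = 9349
L_{20} = L_{19} + L_{18} = 9349 + 5778 = 15127
L_{21} = L_{20} + L_{19} = 15127 + 9349 = 24476
L_{22} = L_{21} + L_{20} = 24476 + 15127 = 39603
L_{23} = L_{22} + L_{21} = 39603 + 24476 = 64079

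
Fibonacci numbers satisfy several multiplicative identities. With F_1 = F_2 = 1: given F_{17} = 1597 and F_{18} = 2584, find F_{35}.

By F_{2k+1} = F_k² + F_{k+1}²: F_{35} = 1597² + 2584² = 2550409 + 6677056 = 9227465.

9227465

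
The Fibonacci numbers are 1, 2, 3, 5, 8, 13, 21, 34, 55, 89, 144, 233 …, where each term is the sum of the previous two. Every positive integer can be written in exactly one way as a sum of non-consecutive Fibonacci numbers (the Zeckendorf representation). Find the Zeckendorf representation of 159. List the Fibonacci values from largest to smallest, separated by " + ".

take 144 (≤ 159); 159 − 144 = 15
take 13 (≤ 15); 15 − 13 = 2
take 2 (≤ 2); 2 − 2 = 0
So 159 = 144 + 13 + 2, with no two terms consecutive in the sequence.

144 + 13 + 2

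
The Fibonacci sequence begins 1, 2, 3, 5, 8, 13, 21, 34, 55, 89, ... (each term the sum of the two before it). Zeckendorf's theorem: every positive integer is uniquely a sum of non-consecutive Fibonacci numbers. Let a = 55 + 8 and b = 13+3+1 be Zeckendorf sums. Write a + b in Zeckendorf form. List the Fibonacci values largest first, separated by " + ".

The two numbers are 63 and 17, so their sum is 80.
80 − 55 = 25
25 − 21 = 4
4 − 3 = 1
1 − 1 = 0

55 + 21 + 3 + 1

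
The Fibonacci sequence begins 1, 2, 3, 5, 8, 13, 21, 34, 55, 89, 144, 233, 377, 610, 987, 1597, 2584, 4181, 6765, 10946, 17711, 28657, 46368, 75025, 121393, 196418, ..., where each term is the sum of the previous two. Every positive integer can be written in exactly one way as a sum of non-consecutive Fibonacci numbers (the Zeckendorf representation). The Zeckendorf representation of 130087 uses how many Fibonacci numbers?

130087: greatest Fibonacci not exceeding it is 121393, leaving 8694
8694: greatest Fibonacci not exceeding it is 6765, leaving 1929
1929: greatest Fibonacci not exceeding it is 1597, leaving 332
332: greatest Fibonacci not exceeding it is 233, leaving 99
99: greatest Fibonacci not exceeding it is 89, leaving 10
10: greatest Fibonacci not exceeding it is 8, leaving 2
2: greatest Fibonacci not exceeding it is 2, leaving 0
130087 = 121393 + 6765 + 1597 + 233 + 89 + 8 + 2, which has 7 terms.

7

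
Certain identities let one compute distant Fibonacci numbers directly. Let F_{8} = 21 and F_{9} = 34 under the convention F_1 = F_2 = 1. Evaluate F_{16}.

987

By the doubling identity F_{2k} = F_k(2F_{k+1} − F_k): F_{16} = 21·(2·34 − 21) = 21·47 = 987.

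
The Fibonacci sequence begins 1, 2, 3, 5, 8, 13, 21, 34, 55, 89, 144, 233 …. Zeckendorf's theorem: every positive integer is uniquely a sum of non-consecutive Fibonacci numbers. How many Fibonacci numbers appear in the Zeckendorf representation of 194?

take 144 (≤ 194); 194 − 144 = 50
take 34 (≤ 50); 50 − 34 = 16
take 13 (≤ 16); 16 − 13 = 3
take 3 (≤ 3); 3 − 3 = 0
194 = 144 + 34 + 13 + 3, which has 4 terms.

4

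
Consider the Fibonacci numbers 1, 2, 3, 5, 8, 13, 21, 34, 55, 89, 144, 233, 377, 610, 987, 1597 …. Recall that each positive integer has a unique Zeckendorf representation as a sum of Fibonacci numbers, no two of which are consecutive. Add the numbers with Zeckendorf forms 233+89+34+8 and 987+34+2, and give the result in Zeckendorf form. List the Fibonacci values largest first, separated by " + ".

987 + 377 + 21 + 2

The two numbers are 364 and 1023, so their sum is 1387.
Repeatedly subtract the largest Fibonacci number that fits:
subtract 987 from 1387: 400 remains
subtract 377 from 400: 23 remains
subtract 21 from 23: 2 remains
subtract 2 from 2: 0 remains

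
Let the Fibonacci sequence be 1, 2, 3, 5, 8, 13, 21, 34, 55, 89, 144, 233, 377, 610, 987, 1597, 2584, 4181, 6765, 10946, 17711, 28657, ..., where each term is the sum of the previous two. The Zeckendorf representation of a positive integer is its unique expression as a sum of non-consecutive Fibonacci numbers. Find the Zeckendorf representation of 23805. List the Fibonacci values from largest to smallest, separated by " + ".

largest Fibonacci ≤ 23805 is 17711; 23805 − 17711 = 6094
largest Fibonacci ≤ 6094 is 4181; 6094 − 4181 = 1913
largest Fibonacci ≤ 1913 is 1597; 1913 − 1597 = 316
largest Fibonacci ≤ 316 is 233; 316 − 233 = 83
largest Fibonacci ≤ 83 is 55; 83 − 55 = 28
largest Fibonacci ≤ 28 is 21; 28 − 21 = 7
largest Fibonacci ≤ 7 is 5; 7 − 5 = 2
largest Fibonacci ≤ 2 is 2; 2 − 2 = 0
So 23805 = 17711 + 4181 + 1597 + 233 + 55 + 21 + 5 + 2, with no two terms consecutive in the sequence.

17711 + 4181 + 1597 + 233 + 55 + 21 + 5 + 2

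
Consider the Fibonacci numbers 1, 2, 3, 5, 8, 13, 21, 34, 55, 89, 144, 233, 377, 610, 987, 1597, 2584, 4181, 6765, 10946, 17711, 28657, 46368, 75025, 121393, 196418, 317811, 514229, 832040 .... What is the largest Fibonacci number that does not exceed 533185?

514229 ≤ 533185 < 832040, so the largest Fibonacci number not exceeding 533185 is 514229.

514229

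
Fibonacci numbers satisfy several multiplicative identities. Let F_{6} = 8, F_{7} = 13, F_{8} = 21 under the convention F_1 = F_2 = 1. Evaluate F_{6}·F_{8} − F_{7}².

8·21 − 13² = 168 − 169 = -1. (Cassini's identity: F_{k−1}F_{k+1} − F_k² = (−1)^k.)

-1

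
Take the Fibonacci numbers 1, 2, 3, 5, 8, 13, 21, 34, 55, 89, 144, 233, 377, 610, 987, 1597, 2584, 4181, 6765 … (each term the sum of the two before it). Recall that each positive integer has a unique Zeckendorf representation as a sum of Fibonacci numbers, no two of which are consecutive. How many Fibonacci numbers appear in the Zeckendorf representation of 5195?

subtract 4181 from 5195: 1014 remains
subtract 987 from 1014: 27 remains
subtract 21 from 27: 6 remains
subtract 5 from 6: 1 remains
subtract 1 from 1: 0 remains
5195 = 4181 + 987 + 21 + 5 + 1, which has 5 terms.

5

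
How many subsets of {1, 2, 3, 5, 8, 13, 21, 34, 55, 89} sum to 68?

Each representation comes from the Zeckendorf form by replacing some F_k with F_{k−1} + F_{k−2} where possible.
68 = 55+13 = 55+8+5 = 34+21+13 = … (3 more), for 6 in all.

6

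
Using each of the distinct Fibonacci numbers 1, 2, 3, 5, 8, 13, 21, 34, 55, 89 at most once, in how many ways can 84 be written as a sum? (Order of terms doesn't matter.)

Each representation comes from the Zeckendorf form by replacing some F_k with F_{k−1} + F_{k−2} where possible.
84 = 55+21+8 = 55+21+5+3 = 55+21+5+2+1 = 55+13+8+5+3 = 55+13+8+5+2+1 = … (2 more), for 7 in all.

7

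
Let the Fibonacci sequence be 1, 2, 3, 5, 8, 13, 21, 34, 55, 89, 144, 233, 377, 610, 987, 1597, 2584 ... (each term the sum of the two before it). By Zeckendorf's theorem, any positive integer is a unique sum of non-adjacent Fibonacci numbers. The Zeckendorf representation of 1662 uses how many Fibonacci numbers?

1662 − 1597 = 65
65 − 55 = 10
10 − 8 = 2
2 − 2 = 0
1662 = 1597 + 55 + 8 + 2, which has 4 terms.

4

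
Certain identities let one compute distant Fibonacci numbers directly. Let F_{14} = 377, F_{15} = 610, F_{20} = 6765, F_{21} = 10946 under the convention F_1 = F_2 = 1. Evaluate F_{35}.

By the addition formula F_{m+n} = F_m F_{n+1} + F_{m−1} F_n with m=15, n=20: F_{35} = 610·10946 + 377·6765 = 6677060 + 2550405 = 9227465.

9227465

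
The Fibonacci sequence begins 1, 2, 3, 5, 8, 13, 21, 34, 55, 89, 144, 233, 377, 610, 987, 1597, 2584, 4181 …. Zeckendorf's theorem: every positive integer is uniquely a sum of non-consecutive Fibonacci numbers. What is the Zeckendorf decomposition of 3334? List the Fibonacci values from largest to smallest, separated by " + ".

Greedy algorithm:
take 2584 (≤ 3334); 3334 − 2584 = 750
take 610 (≤ 750); 750 − 610 = 140
take 89 (≤ 140); 140 − 89 = 51
take 34 (≤ 51); 51 − 34 = 17
take 13 (≤ 17); 17 − 13 = 4
take 3 (≤ 4); 4 − 3 = 1
take 1 (≤ 1); 1 − 1 = 0
So 3334 = 2584 + 610 + 89 + 34 + 13 + 3 + 1, with no two terms consecutive in the sequence.

2584 + 610 + 89 + 34 + 13 + 3 + 1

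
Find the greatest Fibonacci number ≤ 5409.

4181 ≤ 5409 < 6765, so the largest Fibonacci number not exceeding 5409 is 4181.

4181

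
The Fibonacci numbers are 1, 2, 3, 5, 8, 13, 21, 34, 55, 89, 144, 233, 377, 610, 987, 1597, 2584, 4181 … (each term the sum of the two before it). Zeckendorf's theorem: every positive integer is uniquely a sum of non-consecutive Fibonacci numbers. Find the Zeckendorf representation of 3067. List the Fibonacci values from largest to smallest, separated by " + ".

largest Fibonacci ≤ 3067 is 2584; 3067 − 2584 = 483
largest Fibonacci ≤ 483 is 377; 483 − 377 = 106
largest Fibonacci ≤ 106 is 89; 106 − 89 = 17
largest Fibonacci ≤ 17 is 13; 17 − 13 = 4
largest Fibonacci ≤ 4 is 3; 4 − 3 = 1
largest Fibonacci ≤ 1 is 1; 1 − 1 = 0
So 3067 = 2584 + 377 + 89 + 13 + 3 + 1, with no two terms consecutive in the sequence.

2584 + 377 + 89 + 13 + 3 + 1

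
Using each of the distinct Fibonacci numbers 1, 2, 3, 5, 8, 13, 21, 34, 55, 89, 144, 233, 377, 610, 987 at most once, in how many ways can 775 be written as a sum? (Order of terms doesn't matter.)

Starting from the Zeckendorf form and repeatedly splitting a term F_k into F_{k−1} + F_{k−2} (when neither is already used) reaches every representation.
775 = 610+144+21 = 610+144+13+8 = 610+89+55+21 = 377+233+144+21 = 610+144+13+5+3 = … (17 more), for 22 in all.

22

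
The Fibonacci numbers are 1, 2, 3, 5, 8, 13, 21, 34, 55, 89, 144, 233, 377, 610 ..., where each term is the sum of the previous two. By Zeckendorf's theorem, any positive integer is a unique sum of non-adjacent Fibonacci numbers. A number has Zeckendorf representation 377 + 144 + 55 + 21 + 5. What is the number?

602

377 + 144 + 55 + 21 + 5 = 602.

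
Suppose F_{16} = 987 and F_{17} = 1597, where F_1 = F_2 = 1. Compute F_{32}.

2178309

By the doubling identity F_{2k} = F_k(2F_{k+1} − F_k): F_{32} = 987·(2·1597 − 987) = 987·2207 = 2178309.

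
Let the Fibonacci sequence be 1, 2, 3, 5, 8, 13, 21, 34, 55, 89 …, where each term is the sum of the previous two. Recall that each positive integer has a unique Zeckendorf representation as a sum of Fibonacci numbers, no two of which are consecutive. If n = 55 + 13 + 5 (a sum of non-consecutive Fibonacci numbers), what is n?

55 + 13 + 5 = 73.

73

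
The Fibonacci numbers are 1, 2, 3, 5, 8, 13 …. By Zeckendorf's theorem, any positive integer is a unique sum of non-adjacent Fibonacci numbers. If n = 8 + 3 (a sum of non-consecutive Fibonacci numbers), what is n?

11

8 + 3 = 11.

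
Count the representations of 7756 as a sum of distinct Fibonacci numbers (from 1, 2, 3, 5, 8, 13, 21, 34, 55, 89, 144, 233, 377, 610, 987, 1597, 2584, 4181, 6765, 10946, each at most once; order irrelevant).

17

7756 = 6765+987+3+1 = 6765+610+377+3+1 = 4181+2584+987+3+1 = … (14 more), for 17 in all.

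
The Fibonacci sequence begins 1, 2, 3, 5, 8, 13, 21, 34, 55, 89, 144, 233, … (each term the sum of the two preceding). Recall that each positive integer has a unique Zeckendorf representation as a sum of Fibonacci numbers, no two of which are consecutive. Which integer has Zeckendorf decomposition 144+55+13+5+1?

218

144+55+13+5+1 = 218.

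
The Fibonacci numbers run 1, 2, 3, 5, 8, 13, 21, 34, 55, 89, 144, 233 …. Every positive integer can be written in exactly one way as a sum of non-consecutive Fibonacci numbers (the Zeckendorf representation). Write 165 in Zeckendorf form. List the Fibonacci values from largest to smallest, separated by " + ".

144 + 21

Repeatedly subtract the largest Fibonacci number that fits:
subtract 144 from 165: 21 remains
subtract 21 from 21: 0 remains
So 165 = 144 + 21, with no two terms consecutive in the sequence.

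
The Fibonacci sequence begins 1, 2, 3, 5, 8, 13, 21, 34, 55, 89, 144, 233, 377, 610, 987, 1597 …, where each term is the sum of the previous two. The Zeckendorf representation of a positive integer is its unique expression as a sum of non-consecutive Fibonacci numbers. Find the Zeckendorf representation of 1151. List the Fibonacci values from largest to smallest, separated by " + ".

987 + 144 + 13 + 5 + 2

Repeatedly subtract the largest Fibonacci number that fits:
take 987 (≤ 1151); 1151 − 987 = 164
take 144 (≤ 164); 164 − 144 = 20
take 13 (≤ 20); 20 − 13 = 7
take 5 (≤ 7); 7 − 5 = 2
take 2 (≤ 2); 2 − 2 = 0
So 1151 = 987 + 144 + 13 + 5 + 2, with no two terms consecutive in the sequence.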